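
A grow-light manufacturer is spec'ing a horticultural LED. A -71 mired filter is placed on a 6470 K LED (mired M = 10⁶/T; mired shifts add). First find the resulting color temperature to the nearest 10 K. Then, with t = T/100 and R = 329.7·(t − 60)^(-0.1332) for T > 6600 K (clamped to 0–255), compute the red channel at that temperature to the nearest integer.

191

M_in = 10⁶/6470 = 154.56; M_out = 154.56 + (-71) = 83.56.
T_out = 10⁶/83.56 = 11967.5 K → 11970 K; t = 119.7.
R = 329.7·(119.7 − 60)^(-0.1332) = 329.7·59.7^(-0.1332) = 329.7·0.58002 = 191.231.
Rounded: 191.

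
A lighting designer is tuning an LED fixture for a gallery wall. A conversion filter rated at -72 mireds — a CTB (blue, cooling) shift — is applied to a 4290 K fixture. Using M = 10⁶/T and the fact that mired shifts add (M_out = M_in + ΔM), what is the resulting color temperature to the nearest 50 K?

M_in = 10⁶/4290 = 233.10 mireds.
M_out = 233.10 + (-72) = 161.10 mireds.
T_out = 10⁶/161.10 = 6207.3 K → 6200 K.

6200 K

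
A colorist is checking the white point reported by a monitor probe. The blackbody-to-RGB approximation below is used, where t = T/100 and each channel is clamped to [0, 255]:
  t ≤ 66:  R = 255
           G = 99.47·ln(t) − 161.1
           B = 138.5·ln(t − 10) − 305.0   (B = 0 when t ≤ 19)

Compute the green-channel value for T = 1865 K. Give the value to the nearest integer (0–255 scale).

t = 1865/100 = 18.65; the t ≤ 66 branch applies.
G = 99.47·ln 18.65 − 161.1 = 99.47·2.9258 − 161.1 = 129.934.
Rounded: 130.

130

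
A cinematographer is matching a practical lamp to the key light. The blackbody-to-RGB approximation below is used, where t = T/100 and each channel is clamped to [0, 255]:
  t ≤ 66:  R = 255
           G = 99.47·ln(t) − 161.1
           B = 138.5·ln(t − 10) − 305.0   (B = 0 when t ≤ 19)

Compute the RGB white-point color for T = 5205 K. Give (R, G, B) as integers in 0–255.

(255, 232, 213)

t = 5205/100 = 52.05; the t ≤ 66 branch applies.
R = 255 by definition for t ≤ 66.
G = 99.47·ln 52.05 − 161.1 = 99.47·3.9522 − 161.1 = 232.026.
B = 138.5·ln(52.05 − 10) − 305.0 = 138.5·ln 42.05 − 305.0 = 138.5·3.7389 − 305.0 = 212.832.
Rounded: (255, 232, 213).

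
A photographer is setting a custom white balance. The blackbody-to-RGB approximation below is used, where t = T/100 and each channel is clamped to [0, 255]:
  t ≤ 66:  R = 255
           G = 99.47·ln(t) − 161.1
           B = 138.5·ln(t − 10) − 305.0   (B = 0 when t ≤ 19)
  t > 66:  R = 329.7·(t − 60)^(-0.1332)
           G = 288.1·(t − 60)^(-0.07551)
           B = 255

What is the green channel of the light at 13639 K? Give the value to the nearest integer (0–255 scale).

208

t = 13639/100 = 136.39; the t > 66 branch applies.
G = 288.1·(136.39 − 60)^(-0.07551) = 288.1·76.39^(-0.07551) = 288.1·0.72080 = 207.661.
Rounded: 208.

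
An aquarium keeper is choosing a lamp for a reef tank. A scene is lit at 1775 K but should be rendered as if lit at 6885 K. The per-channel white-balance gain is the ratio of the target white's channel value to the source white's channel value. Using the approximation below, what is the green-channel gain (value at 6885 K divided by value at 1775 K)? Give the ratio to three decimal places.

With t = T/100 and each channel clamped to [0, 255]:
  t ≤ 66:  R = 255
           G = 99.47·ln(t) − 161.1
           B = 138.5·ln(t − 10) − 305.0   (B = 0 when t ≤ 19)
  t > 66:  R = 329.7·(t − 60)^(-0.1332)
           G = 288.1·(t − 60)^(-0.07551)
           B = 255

1.955

At 1775 K (t = 17.75):
  G = 99.47·ln 17.75 − 161.1 = 99.47·2.8764 − 161.1 = 125.014.
At 6885 K (t = 68.85):
  G = 288.1·(68.85 − 60)^(-0.07551) = 288.1·8.85^(-0.07551) = 288.1·0.84820 = 244.365.
Gain = 244.365 / 125.014 = 1.9547 → 1.955.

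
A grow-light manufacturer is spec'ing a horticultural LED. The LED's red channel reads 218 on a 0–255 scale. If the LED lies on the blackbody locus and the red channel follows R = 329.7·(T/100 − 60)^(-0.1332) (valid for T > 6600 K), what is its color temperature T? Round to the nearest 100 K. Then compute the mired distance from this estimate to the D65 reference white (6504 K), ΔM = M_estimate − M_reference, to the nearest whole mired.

-32 mireds

(t − 60)^(-0.1332) = 218/329.7 = 0.66121.
t − 60 = 0.66121^(1/-0.1332) = 0.66121^(-7.508) = 22.326, so t = 82.326.
T = 100·t = 8233 K → 8200 K to the nearest 100 K.
M_estimate = 10⁶/8200 = 121.95; M_reference = 10⁶/6504 = 153.75.
ΔM = 121.95 − 153.75 = -31.80 → -32 mireds.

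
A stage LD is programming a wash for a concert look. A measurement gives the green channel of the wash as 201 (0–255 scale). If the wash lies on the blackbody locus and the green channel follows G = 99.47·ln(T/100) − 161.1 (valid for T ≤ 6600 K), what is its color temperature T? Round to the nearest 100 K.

3800 K

ln t = (201 + 161.1) / 99.47 = 3.6403.
t = e^3.6403 = 38.103.
T = 100·t = 3810 K → 3800 K to the nearest 100 K.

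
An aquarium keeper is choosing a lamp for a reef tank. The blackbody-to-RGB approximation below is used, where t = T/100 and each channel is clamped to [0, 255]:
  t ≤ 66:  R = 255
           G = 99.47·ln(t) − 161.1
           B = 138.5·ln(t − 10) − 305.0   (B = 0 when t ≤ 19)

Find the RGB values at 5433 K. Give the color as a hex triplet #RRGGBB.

#FFECDC

t = 5433/100 = 54.33; the t ≤ 66 branch applies.
R = 255 by definition for t ≤ 66.
G = 99.47·ln 54.33 − 161.1 = 99.47·3.9951 − 161.1 = 236.290.
B = 138.5·ln(54.33 − 10) − 305.0 = 138.5·ln 44.33 − 305.0 = 138.5·3.7917 − 305.0 = 220.145.
Rounded: (255, 236, 220).
In hex: #FFECDC.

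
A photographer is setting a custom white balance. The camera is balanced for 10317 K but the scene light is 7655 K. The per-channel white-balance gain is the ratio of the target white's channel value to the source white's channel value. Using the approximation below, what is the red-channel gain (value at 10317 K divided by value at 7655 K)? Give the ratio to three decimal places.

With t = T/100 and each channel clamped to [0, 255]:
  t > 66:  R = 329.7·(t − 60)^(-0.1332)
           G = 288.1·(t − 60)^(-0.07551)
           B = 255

0.880

At 7655 K (t = 76.55):
  R = 329.7·(76.55 − 60)^(-0.1332) = 329.7·16.55^(-0.1332) = 329.7·0.68811 = 226.869.
At 10317 K (t = 103.17):
  R = 329.7·(103.17 − 60)^(-0.1332) = 329.7·43.17^(-0.1332) = 329.7·0.60561 = 199.670.
Gain = 199.670 / 226.869 = 0.8801 → 0.880.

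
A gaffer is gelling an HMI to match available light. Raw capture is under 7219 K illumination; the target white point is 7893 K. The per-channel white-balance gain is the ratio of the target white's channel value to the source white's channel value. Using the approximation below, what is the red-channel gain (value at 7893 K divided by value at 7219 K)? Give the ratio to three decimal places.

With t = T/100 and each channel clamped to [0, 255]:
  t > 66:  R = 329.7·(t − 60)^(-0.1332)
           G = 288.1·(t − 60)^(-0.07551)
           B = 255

At 7219 K (t = 72.19):
  R = 329.7·(72.19 − 60)^(-0.1332) = 329.7·12.19^(-0.1332) = 329.7·0.71671 = 236.300.
At 7893 K (t = 78.93):
  R = 329.7·(78.93 − 60)^(-0.1332) = 329.7·18.93^(-0.1332) = 329.7·0.67590 = 222.845.
Gain = 222.845 / 236.300 = 0.9431 → 0.943.

0.943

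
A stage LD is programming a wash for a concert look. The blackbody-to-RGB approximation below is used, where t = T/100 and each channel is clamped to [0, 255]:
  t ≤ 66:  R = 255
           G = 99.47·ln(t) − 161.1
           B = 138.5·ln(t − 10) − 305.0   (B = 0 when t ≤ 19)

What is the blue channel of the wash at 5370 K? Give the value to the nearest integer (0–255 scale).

218

t = 5370/100 = 53.7; the t ≤ 66 branch applies.
B = 138.5·ln(53.7 − 10) − 305.0 = 138.5·ln 43.7 − 305.0 = 138.5·3.7773 − 305.0 = 218.163.
Rounded: 218.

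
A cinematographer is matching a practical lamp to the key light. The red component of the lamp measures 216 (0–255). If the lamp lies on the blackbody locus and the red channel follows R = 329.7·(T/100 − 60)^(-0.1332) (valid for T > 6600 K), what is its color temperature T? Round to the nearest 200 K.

8400 K

(t − 60)^(-0.1332) = 216/329.7 = 0.65514.
t − 60 = 0.65514^(1/-0.1332) = 0.65514^(-7.508) = 23.926, so t = 83.926.
T = 100·t = 8393 K → 8400 K to the nearest 200 K.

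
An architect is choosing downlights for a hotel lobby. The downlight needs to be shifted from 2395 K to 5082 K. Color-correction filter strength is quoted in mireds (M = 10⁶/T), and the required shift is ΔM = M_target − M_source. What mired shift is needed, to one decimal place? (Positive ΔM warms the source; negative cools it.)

M_source = 10⁶/2395 = 417.537; M_target = 10⁶/5082 = 196.773.
ΔM = 196.773 − 417.537 = -220.764 → -220.8 mireds, a cooling shift.

-220.8 mireds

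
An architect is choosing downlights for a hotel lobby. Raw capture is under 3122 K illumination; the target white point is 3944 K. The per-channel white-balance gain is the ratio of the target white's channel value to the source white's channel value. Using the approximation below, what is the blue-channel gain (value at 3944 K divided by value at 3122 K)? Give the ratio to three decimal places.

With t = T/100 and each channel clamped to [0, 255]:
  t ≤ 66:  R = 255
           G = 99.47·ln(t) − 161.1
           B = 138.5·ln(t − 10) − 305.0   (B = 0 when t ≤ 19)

1.384

At 3122 K (t = 31.22):
  B = 138.5·ln(31.22 − 10) − 305.0 = 138.5·ln 21.22 − 305.0 = 138.5·3.0549 − 305.0 = 118.110.
At 3944 K (t = 39.44):
  B = 138.5·ln(39.44 − 10) − 305.0 = 138.5·ln 29.44 − 305.0 = 138.5·3.3824 − 305.0 = 163.456.
Gain = 163.456 / 118.110 = 1.3839 → 1.384.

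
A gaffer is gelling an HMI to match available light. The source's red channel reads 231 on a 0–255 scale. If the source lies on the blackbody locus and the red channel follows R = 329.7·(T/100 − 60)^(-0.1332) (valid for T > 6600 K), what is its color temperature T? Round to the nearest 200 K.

7400 K

(t − 60)^(-0.1332) = 231/329.7 = 0.70064.
t − 60 = 0.70064^(1/-0.1332) = 0.70064^(-7.508) = 14.453, so t = 74.453.
T = 100·t = 7445 K → 7400 K to the nearest 200 K.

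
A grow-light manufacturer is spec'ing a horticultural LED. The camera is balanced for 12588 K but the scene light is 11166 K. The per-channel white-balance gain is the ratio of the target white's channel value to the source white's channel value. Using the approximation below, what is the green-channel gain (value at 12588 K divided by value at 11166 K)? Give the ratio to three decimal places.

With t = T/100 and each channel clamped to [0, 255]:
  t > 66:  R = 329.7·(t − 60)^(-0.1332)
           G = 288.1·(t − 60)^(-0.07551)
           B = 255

At 11166 K (t = 111.66):
  G = 288.1·(111.66 − 60)^(-0.07551) = 288.1·51.66^(-0.07551) = 288.1·0.74240 = 213.886.
At 12588 K (t = 125.88):
  G = 288.1·(125.88 − 60)^(-0.07551) = 288.1·65.88^(-0.07551) = 288.1·0.72890 = 209.995.
Gain = 209.995 / 213.886 = 0.9818 → 0.982.

0.982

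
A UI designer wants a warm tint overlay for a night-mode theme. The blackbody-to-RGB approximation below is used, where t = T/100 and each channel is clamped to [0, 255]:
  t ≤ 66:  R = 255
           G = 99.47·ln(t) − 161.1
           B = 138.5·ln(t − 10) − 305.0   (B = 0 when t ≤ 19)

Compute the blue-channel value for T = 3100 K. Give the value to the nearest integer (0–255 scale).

t = 3100/100 = 31; the t ≤ 66 branch applies.
B = 138.5·ln(31 − 10) − 305.0 = 138.5·ln 21 − 305.0 = 138.5·3.0445 − 305.0 = 116.666.
Rounded: 117.

117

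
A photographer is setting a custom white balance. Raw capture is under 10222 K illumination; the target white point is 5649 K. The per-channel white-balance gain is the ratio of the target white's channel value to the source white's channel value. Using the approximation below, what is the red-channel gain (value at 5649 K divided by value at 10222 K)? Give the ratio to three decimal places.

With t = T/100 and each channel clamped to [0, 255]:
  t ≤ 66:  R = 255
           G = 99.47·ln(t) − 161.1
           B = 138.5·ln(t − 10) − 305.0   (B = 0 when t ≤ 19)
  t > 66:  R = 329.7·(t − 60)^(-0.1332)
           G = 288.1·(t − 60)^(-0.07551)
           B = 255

1.273

At 10222 K (t = 102.22):
  R = 329.7·(102.22 − 60)^(-0.1332) = 329.7·42.22^(-0.1332) = 329.7·0.60741 = 200.263.
At 5649 K (t = 56.49):
  R = 255 by definition for t ≤ 66.
Gain = 255.000 / 200.263 = 1.2733 → 1.273.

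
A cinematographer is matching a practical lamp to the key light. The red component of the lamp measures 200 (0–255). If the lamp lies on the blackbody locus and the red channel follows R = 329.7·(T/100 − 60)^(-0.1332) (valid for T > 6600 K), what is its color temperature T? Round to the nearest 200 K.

10200 K

(t − 60)^(-0.1332) = 200/329.7 = 0.60661.
t − 60 = 0.60661^(1/-0.1332) = 0.60661^(-7.508) = 42.638, so t = 102.638.
T = 100·t = 10264 K → 10200 K to the nearest 200 K.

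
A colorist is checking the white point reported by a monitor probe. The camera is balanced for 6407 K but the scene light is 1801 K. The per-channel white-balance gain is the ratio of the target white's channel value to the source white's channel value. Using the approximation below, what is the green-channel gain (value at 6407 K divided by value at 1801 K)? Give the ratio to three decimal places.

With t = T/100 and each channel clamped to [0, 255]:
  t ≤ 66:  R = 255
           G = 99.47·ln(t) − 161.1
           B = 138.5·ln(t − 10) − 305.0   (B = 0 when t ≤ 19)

1.998

At 1801 K (t = 18.01):
  G = 99.47·ln 18.01 − 161.1 = 99.47·2.8909 − 161.1 = 126.461.
At 6407 K (t = 64.07):
  G = 99.47·ln 64.07 − 161.1 = 99.47·4.1600 − 161.1 = 252.693.
Gain = 252.693 / 126.461 = 1.9982 → 1.998.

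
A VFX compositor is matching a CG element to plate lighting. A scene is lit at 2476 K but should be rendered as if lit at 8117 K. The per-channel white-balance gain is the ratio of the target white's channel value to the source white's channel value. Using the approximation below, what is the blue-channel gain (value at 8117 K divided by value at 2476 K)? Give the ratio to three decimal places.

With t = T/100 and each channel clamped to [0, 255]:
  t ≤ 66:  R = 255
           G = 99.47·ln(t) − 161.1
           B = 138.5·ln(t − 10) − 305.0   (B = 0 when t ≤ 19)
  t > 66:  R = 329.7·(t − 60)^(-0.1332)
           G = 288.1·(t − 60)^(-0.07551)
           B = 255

At 2476 K (t = 24.76):
  B = 138.5·ln(24.76 − 10) − 305.0 = 138.5·ln 14.76 − 305.0 = 138.5·2.6919 − 305.0 = 67.831.
At 8117 K (t = 81.17):
  B = 255 by definition for t > 66.
Gain = 255.000 / 67.831 = 3.7593 → 3.759.

3.759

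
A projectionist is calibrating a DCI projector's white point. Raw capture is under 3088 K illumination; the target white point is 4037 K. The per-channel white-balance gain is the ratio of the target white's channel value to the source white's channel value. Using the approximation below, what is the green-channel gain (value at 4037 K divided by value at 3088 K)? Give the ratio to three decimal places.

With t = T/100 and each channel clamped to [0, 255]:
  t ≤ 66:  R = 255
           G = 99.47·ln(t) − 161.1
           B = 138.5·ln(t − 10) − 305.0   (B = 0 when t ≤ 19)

1.148

At 3088 K (t = 30.88):
  G = 99.47·ln 30.88 − 161.1 = 99.47·3.4301 − 161.1 = 180.093.
At 4037 K (t = 40.37):
  G = 99.47·ln 40.37 − 161.1 = 99.47·3.6981 − 161.1 = 206.749.
Gain = 206.749 / 180.093 = 1.1480 → 1.148.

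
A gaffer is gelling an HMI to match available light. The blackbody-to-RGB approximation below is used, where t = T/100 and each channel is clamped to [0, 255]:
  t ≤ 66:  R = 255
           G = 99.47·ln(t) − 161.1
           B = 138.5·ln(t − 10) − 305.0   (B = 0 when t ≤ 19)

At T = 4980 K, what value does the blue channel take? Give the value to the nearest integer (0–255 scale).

t = 4980/100 = 49.8; the t ≤ 66 branch applies.
B = 138.5·ln(49.8 − 10) − 305.0 = 138.5·ln 39.8 − 305.0 = 138.5·3.6839 − 305.0 = 205.216.
Rounded: 205.

205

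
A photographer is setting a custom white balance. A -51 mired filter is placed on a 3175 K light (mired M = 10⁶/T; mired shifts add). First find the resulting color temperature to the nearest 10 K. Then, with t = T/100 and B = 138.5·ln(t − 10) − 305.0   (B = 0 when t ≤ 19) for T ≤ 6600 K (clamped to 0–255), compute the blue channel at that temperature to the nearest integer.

M_in = 10⁶/3175 = 314.96; M_out = 314.96 + (-51) = 263.96.
T_out = 10⁶/263.96 = 3788.4 K → 3790 K; t = 37.9.
B = 138.5·ln(37.9 − 10) − 305.0 = 138.5·ln 27.9 − 305.0 = 138.5·3.3286 − 305.0 = 156.015.
Rounded: 156.

156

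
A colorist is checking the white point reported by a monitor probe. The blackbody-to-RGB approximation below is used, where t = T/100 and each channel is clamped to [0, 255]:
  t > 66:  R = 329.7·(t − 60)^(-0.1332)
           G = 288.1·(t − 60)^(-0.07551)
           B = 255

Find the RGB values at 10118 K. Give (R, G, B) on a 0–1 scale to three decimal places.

t = 10118/100 = 101.18; the t > 66 branch applies.
R = 329.7·(101.18 − 60)^(-0.1332) = 329.7·41.18^(-0.1332) = 329.7·0.60943 = 200.929.
G = 288.1·(101.18 − 60)^(-0.07551) = 288.1·41.18^(-0.07551) = 288.1·0.75522 = 217.580.
B = 255 by definition for t > 66.
Dividing each by 255: (0.7880, 0.8533, 1.0000) → (0.788, 0.853, 1.000).

(0.788, 0.853, 1.000)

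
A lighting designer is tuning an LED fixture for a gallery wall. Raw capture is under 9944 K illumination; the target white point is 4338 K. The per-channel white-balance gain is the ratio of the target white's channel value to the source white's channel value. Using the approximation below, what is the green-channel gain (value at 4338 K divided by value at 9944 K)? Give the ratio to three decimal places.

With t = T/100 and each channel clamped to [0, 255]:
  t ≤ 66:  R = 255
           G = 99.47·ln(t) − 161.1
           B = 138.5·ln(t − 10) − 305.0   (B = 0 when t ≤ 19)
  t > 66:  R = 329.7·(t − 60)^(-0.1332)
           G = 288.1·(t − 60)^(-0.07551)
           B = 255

0.980

At 9944 K (t = 99.44):
  G = 288.1·(99.44 − 60)^(-0.07551) = 288.1·39.44^(-0.07551) = 288.1·0.75769 = 218.290.
At 4338 K (t = 43.38):
  G = 99.47·ln 43.38 − 161.1 = 99.47·3.7700 − 161.1 = 213.902.
Gain = 213.902 / 218.290 = 0.9799 → 0.980.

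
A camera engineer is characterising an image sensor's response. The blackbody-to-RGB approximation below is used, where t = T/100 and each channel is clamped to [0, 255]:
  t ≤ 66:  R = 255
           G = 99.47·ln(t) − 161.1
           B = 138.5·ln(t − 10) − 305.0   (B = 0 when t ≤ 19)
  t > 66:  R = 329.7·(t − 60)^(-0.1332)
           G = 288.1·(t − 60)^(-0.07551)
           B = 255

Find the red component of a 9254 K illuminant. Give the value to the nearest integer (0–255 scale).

t = 9254/100 = 92.54; the t > 66 branch applies.
R = 329.7·(92.54 − 60)^(-0.1332) = 329.7·32.54^(-0.1332) = 329.7·0.62885 = 207.331.
Rounded: 207.

207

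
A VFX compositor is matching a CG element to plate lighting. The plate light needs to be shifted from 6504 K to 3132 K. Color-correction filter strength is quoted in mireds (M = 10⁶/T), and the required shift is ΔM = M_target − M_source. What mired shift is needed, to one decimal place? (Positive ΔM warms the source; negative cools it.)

M_source = 10⁶/6504 = 153.752; M_target = 10⁶/3132 = 319.285.
ΔM = 319.285 − 153.752 = 165.533 → +165.5 mireds, a warming shift.

+165.5 mireds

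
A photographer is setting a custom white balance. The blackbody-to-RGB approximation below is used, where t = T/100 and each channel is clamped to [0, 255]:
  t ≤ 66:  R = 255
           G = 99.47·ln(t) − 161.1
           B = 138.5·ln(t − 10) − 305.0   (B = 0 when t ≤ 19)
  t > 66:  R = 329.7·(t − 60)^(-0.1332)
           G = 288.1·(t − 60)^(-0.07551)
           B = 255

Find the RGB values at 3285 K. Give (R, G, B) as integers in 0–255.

(255, 186, 128)

t = 3285/100 = 32.85; the t ≤ 66 branch applies.
R = 255 by definition for t ≤ 66.
G = 99.47·ln 32.85 − 161.1 = 99.47·3.4920 − 161.1 = 186.244.
B = 138.5·ln(32.85 − 10) − 305.0 = 138.5·ln 22.85 − 305.0 = 138.5·3.1290 − 305.0 = 128.360.
Rounded: (255, 186, 128).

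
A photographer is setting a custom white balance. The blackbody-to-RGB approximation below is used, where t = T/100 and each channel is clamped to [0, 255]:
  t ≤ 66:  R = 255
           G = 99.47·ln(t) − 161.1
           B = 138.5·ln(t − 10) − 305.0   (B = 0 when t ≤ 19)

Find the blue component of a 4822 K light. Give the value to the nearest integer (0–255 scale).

t = 4822/100 = 48.22; the t ≤ 66 branch applies.
B = 138.5·ln(48.22 − 10) − 305.0 = 138.5·ln 38.22 − 305.0 = 138.5·3.6434 − 305.0 = 199.605.
Rounded: 200.

200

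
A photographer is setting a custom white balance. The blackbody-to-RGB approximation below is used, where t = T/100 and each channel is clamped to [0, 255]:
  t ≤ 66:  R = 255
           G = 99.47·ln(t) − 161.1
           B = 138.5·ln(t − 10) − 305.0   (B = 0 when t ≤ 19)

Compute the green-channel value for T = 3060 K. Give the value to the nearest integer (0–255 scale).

t = 3060/100 = 30.6; the t ≤ 66 branch applies.
G = 99.47·ln 30.6 − 161.1 = 99.47·3.4210 − 161.1 = 179.187.
Rounded: 179.

179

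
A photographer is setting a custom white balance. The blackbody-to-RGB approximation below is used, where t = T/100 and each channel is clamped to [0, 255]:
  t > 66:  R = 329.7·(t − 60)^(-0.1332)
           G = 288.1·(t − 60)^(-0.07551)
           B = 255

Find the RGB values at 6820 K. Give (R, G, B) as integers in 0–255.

(249, 246, 255)

t = 6820/100 = 68.2; the t > 66 branch applies.
R = 329.7·(68.2 − 60)^(-0.1332) = 329.7·8.2^(-0.1332) = 329.7·0.75558 = 249.114.
G = 288.1·(68.2 − 60)^(-0.07551) = 288.1·8.2^(-0.07551) = 288.1·0.85310 = 245.777.
B = 255 by definition for t > 66.
Rounded: (249, 246, 255).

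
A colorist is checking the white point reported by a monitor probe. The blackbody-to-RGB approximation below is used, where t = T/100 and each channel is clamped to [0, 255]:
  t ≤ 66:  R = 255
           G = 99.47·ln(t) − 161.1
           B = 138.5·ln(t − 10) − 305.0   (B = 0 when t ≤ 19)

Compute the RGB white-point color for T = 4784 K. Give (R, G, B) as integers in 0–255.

t = 4784/100 = 47.84; the t ≤ 66 branch applies.
R = 255 by definition for t ≤ 66.
G = 99.47·ln 47.84 − 161.1 = 99.47·3.8679 − 161.1 = 223.636.
B = 138.5·ln(47.84 − 10) − 305.0 = 138.5·ln 37.84 − 305.0 = 138.5·3.6334 − 305.0 = 198.221.
Rounded: (255, 224, 198).

(255, 224, 198)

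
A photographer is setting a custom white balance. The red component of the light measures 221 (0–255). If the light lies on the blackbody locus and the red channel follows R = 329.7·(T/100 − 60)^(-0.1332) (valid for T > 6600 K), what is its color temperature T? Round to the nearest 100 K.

8000 K

(t − 60)^(-0.1332) = 221/329.7 = 0.67031.
t − 60 = 0.67031^(1/-0.1332) = 0.67031^(-7.508) = 20.149, so t = 80.149.
T = 100·t = 8015 K → 8000 K to the nearest 100 K.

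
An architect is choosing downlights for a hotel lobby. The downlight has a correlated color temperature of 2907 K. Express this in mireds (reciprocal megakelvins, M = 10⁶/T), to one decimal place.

M = 10⁶ / 2907 = 343.997 → 344.0 mireds.

344.0 mireds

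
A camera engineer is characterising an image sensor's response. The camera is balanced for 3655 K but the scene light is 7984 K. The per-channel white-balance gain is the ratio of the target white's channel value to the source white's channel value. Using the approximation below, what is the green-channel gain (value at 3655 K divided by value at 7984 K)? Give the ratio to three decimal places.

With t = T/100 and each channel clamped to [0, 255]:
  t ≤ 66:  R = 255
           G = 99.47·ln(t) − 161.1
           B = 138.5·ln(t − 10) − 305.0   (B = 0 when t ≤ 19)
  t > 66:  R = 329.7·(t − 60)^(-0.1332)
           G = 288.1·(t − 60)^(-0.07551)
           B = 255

0.856

At 7984 K (t = 79.84):
  G = 288.1·(79.84 − 60)^(-0.07551) = 288.1·19.84^(-0.07551) = 288.1·0.79804 = 229.914.
At 3655 K (t = 36.55):
  G = 99.47·ln 36.55 − 161.1 = 99.47·3.5987 − 161.1 = 196.861.
Gain = 196.861 / 229.914 = 0.8562 → 0.856.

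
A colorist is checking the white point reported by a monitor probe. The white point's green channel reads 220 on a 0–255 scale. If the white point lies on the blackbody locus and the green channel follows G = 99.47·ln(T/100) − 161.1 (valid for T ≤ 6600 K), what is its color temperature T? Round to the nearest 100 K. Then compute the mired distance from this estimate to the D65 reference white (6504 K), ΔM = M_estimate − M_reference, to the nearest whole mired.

ln t = (220 + 161.1) / 99.47 = 3.8313.
t = e^3.8313 = 46.123.
T = 100·t = 4612 K → 4600 K to the nearest 100 K.
M_estimate = 10⁶/4600 = 217.39; M_reference = 10⁶/6504 = 153.75.
ΔM = 217.39 − 153.75 = 63.64 → +64 mireds.

+64 mireds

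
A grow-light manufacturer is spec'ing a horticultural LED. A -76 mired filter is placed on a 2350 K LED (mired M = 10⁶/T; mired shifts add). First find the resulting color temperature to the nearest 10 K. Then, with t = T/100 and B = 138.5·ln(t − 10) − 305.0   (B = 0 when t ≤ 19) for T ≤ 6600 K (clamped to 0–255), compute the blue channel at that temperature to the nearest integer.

M_in = 10⁶/2350 = 425.53; M_out = 425.53 + (-76) = 349.53.
T_out = 10⁶/349.53 = 2861.0 K → 2860 K; t = 28.6.
B = 138.5·ln(28.6 − 10) − 305.0 = 138.5·ln 18.6 − 305.0 = 138.5·2.9232 − 305.0 = 99.858.
Rounded: 100.

100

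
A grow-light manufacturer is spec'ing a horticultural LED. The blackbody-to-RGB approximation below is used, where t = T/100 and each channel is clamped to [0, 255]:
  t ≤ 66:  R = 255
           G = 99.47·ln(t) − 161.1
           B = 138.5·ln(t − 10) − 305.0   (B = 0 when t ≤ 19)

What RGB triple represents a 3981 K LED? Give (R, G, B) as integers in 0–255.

t = 3981/100 = 39.81; the t ≤ 66 branch applies.
R = 255 by definition for t ≤ 66.
G = 99.47·ln 39.81 − 161.1 = 99.47·3.6841 − 161.1 = 205.359.
B = 138.5·ln(39.81 − 10) − 305.0 = 138.5·ln 29.81 − 305.0 = 138.5·3.3948 − 305.0 = 165.186.
Rounded: (255, 205, 165).

(255, 205, 165)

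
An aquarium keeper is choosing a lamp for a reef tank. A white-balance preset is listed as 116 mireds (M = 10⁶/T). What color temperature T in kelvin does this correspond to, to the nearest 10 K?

8620 K

T = 10⁶ / 116 = 8620.69 K → 8620 K.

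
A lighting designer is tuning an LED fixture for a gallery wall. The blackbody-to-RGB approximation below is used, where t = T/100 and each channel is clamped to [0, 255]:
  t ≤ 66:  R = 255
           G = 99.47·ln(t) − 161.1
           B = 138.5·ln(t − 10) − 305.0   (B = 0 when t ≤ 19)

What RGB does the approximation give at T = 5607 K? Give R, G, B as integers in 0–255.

R=255, G=239, B=225

t = 5607/100 = 56.07; the t ≤ 66 branch applies.
R = 255 by definition for t ≤ 66.
G = 99.47·ln 56.07 − 161.1 = 99.47·4.0266 − 161.1 = 239.426.
B = 138.5·ln(56.07 − 10) − 305.0 = 138.5·ln 46.07 − 305.0 = 138.5·3.8302 − 305.0 = 225.477.
Rounded: (255, 239, 225).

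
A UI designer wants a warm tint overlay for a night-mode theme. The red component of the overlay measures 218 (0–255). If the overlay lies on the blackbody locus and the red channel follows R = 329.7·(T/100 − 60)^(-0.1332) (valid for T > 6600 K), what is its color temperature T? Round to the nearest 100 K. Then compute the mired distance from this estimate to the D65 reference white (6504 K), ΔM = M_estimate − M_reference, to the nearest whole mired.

-32 mireds

(t − 60)^(-0.1332) = 218/329.7 = 0.66121.
t − 60 = 0.66121^(1/-0.1332) = 0.66121^(-7.508) = 22.326, so t = 82.326.
T = 100·t = 8233 K → 8200 K to the nearest 100 K.
M_estimate = 10⁶/8200 = 121.95; M_reference = 10⁶/6504 = 153.75.
ΔM = 121.95 − 153.75 = -31.80 → -32 mireds.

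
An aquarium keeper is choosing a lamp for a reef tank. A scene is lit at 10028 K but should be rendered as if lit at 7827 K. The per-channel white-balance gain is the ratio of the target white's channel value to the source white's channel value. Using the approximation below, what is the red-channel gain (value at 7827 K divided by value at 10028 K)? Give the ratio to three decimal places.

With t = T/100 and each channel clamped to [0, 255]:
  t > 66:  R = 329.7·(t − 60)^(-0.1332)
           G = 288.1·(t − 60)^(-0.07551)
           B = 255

At 10028 K (t = 100.28):
  R = 329.7·(100.28 − 60)^(-0.1332) = 329.7·40.28^(-0.1332) = 329.7·0.61123 = 201.521.
At 7827 K (t = 78.27):
  R = 329.7·(78.27 − 60)^(-0.1332) = 329.7·18.27^(-0.1332) = 329.7·0.67910 = 223.901.
Gain = 223.901 / 201.521 = 1.1111 → 1.111.

1.111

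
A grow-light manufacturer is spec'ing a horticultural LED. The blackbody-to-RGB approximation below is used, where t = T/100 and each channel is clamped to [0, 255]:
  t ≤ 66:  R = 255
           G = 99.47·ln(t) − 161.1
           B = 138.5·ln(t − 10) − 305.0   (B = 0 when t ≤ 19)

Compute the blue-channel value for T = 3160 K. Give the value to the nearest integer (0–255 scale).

121

t = 3160/100 = 31.6; the t ≤ 66 branch applies.
B = 138.5·ln(31.6 − 10) − 305.0 = 138.5·ln 21.6 − 305.0 = 138.5·3.0727 − 305.0 = 120.568.
Rounded: 121.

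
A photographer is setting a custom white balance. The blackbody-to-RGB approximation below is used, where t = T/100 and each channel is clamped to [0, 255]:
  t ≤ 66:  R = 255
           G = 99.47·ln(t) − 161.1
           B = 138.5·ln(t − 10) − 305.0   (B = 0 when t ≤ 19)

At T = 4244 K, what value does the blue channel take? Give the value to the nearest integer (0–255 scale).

177

t = 4244/100 = 42.44; the t ≤ 66 branch applies.
B = 138.5·ln(42.44 − 10) − 305.0 = 138.5·ln 32.44 − 305.0 = 138.5·3.4794 − 305.0 = 176.896.
Rounded: 177.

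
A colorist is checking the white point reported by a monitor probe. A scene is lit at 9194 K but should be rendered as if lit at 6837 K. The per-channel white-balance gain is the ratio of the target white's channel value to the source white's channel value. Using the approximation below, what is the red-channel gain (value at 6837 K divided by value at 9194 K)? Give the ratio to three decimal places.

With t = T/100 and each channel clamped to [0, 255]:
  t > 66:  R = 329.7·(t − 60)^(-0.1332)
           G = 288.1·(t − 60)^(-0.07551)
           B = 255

1.195

At 9194 K (t = 91.94):
  R = 329.7·(91.94 − 60)^(-0.1332) = 329.7·31.94^(-0.1332) = 329.7·0.63041 = 207.846.
At 6837 K (t = 68.37):
  R = 329.7·(68.37 − 60)^(-0.1332) = 329.7·8.37^(-0.1332) = 329.7·0.75352 = 248.435.
Gain = 248.435 / 207.846 = 1.1953 → 1.195.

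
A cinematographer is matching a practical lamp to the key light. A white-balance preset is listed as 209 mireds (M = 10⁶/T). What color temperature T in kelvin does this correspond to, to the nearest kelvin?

4785 K

T = 10⁶ / 209 = 4784.69 K → 4785 K.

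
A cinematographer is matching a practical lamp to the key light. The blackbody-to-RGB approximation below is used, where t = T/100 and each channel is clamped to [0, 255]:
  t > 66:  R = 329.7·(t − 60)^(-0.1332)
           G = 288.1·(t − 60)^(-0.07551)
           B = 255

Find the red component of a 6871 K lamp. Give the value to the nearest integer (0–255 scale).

t = 6871/100 = 68.71; the t > 66 branch applies.
R = 329.7·(68.71 − 60)^(-0.1332) = 329.7·8.71^(-0.1332) = 329.7·0.74953 = 247.120.
Rounded: 247.

247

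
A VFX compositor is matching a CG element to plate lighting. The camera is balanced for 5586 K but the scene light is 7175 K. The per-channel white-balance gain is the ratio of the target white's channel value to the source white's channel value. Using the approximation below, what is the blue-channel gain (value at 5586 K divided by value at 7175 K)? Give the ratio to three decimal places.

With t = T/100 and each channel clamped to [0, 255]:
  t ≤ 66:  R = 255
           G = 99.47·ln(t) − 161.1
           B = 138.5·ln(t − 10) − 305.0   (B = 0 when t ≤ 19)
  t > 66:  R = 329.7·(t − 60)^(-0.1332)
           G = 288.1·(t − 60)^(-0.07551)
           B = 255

0.882

At 7175 K (t = 71.75):
  B = 255 by definition for t > 66.
At 5586 K (t = 55.86):
  B = 138.5·ln(55.86 − 10) − 305.0 = 138.5·ln 45.86 − 305.0 = 138.5·3.8256 − 305.0 = 224.845.
Gain = 224.845 / 255.000 = 0.8817 → 0.882.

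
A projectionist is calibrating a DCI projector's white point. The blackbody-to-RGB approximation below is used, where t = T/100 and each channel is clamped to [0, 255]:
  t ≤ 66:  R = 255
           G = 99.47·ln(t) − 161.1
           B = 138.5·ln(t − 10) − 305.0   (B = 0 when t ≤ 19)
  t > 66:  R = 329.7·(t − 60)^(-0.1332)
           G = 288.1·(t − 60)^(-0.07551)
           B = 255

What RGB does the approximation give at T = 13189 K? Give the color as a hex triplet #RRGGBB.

t = 13189/100 = 131.89; the t > 66 branch applies.
R = 329.7·(131.89 − 60)^(-0.1332) = 329.7·71.89^(-0.1332) = 329.7·0.56584 = 186.557.
G = 288.1·(131.89 − 60)^(-0.07551) = 288.1·71.89^(-0.07551) = 288.1·0.72411 = 208.615.
B = 255 by definition for t > 66.
Rounded: (187, 209, 255).
In hex: #BBD1FF.

#BBD1FF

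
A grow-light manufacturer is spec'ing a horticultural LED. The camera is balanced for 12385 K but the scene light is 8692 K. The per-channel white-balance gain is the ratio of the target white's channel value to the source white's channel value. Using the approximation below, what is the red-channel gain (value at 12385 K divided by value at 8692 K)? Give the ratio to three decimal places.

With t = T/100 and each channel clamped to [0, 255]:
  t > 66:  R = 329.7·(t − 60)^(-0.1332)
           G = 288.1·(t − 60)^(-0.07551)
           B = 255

0.891

At 8692 K (t = 86.92):
  R = 329.7·(86.92 − 60)^(-0.1332) = 329.7·26.92^(-0.1332) = 329.7·0.64493 = 212.634.
At 12385 K (t = 123.85):
  R = 329.7·(123.85 − 60)^(-0.1332) = 329.7·63.85^(-0.1332) = 329.7·0.57485 = 189.527.
Gain = 189.527 / 212.634 = 0.8913 → 0.891.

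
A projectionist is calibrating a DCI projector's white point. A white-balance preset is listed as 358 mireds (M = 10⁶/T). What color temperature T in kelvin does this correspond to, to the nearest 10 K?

T = 10⁶ / 358 = 2793.30 K → 2790 K.

2790 K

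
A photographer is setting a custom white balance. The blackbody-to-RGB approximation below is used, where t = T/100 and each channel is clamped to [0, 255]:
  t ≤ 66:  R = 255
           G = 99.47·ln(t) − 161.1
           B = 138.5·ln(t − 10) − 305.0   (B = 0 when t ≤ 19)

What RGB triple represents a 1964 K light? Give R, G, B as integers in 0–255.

R=255, G=135, B=9

t = 1964/100 = 19.64; the t ≤ 66 branch applies.
R = 255 by definition for t ≤ 66.
G = 99.47·ln 19.64 − 161.1 = 99.47·2.9776 − 161.1 = 135.079.
B = 138.5·ln(19.64 − 10) − 305.0 = 138.5·ln 9.64 − 305.0 = 138.5·2.2659 − 305.0 = 8.830.
Rounded: (255, 135, 9).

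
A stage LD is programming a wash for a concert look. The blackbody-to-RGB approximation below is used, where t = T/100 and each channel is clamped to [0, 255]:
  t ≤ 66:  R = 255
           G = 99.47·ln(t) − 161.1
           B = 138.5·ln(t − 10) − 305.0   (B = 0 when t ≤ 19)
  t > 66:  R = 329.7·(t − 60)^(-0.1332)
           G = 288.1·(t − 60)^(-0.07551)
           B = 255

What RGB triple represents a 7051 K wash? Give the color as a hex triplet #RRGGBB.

#F1F1FF

t = 7051/100 = 70.51; the t > 66 branch applies.
R = 329.7·(70.51 − 60)^(-0.1332) = 329.7·10.51^(-0.1332) = 329.7·0.73101 = 241.014.
G = 288.1·(70.51 − 60)^(-0.07551) = 288.1·10.51^(-0.07551) = 288.1·0.83726 = 241.214.
B = 255 by definition for t > 66.
Rounded: (241, 241, 255).
In hex: #F1F1FF.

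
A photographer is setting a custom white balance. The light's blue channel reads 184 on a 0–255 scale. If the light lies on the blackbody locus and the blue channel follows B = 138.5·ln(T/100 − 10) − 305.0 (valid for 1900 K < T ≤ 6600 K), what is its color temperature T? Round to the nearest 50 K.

4400 K

ln(t − 10) = (184 + 305.0) / 138.5 = 3.5307.
t − 10 = e^3.5307 = 34.147, so t = 44.147.
T = 100·t = 4415 K → 4400 K to the nearest 50 K.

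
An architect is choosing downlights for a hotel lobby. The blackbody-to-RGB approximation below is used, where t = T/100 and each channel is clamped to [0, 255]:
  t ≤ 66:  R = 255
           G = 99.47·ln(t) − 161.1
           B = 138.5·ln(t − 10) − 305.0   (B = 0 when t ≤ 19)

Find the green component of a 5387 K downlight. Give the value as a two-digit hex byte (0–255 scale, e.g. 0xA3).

0xEB

t = 5387/100 = 53.87; the t ≤ 66 branch applies.
G = 99.47·ln 53.87 − 161.1 = 99.47·3.9866 − 161.1 = 235.444.
Rounded: 235; in hex, 0xEB.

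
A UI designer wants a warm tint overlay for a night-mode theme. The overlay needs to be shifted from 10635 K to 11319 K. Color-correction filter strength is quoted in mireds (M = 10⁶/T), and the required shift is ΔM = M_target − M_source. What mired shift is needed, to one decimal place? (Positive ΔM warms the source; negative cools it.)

M_source = 10⁶/10635 = 94.029; M_target = 10⁶/11319 = 88.347.
ΔM = 88.347 − 94.029 = -5.682 → -5.7 mireds, a cooling shift.

-5.7 mireds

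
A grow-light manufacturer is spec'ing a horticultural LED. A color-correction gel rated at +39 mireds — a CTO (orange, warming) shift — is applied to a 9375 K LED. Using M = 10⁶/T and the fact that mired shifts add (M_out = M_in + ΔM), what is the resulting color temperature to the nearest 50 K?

M_in = 10⁶/9375 = 106.67 mireds.
M_out = 106.67 + (+39) = 145.67 mireds.
T_out = 10⁶/145.67 = 6865.0 K → 6850 K.

6850 K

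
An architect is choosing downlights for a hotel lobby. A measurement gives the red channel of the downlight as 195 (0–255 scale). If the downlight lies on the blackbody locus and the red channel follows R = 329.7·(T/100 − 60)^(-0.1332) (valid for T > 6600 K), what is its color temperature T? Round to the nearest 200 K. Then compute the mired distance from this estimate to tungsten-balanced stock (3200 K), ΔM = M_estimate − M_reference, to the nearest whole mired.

-223 mireds

(t − 60)^(-0.1332) = 195/329.7 = 0.59145.
t − 60 = 0.59145^(1/-0.1332) = 0.59145^(-7.508) = 51.564, so t = 111.564.
T = 100·t = 11156 K → 11200 K to the nearest 200 K.
M_estimate = 10⁶/11200 = 89.29; M_reference = 10⁶/3200 = 312.50.
ΔM = 89.29 − 312.50 = -223.21 → -223 mireds.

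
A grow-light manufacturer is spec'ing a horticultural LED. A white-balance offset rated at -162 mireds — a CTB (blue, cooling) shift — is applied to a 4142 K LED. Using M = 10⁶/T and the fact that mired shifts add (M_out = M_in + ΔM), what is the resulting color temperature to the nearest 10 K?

12590 K

M_in = 10⁶/4142 = 241.43 mireds.
M_out = 241.43 + (-162) = 79.43 mireds.
T_out = 10⁶/79.43 = 12589.8 K → 12590 K.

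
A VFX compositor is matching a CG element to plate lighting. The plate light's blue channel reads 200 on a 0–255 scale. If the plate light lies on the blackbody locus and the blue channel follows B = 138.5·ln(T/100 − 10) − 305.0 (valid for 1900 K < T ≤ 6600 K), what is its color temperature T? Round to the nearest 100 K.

4800 K

ln(t − 10) = (200 + 305.0) / 138.5 = 3.6462.
t − 10 = e^3.6462 = 38.329, so t = 48.329.
T = 100·t = 4833 K → 4800 K to the nearest 100 K.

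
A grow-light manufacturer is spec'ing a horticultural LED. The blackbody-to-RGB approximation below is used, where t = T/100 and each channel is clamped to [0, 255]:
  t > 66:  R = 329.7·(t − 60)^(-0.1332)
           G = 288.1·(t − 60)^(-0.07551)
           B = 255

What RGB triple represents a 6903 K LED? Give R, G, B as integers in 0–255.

t = 6903/100 = 69.03; the t > 66 branch applies.
R = 329.7·(69.03 − 60)^(-0.1332) = 329.7·9.03^(-0.1332) = 329.7·0.74594 = 245.936.
G = 288.1·(69.03 − 60)^(-0.07551) = 288.1·9.03^(-0.07551) = 288.1·0.84691 = 243.994.
B = 255 by definition for t > 66.
Rounded: (246, 244, 255).

R=246, G=244, B=255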